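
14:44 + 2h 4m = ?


16:48

Start: 884 minutes from midnight
Add: 124 minutes
Total: 1008 minutes
Hours: 1008 ÷ 60 = 16 remainder 48


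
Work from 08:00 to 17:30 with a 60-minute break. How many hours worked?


8h 30m (510 minutes)

Total time = (17×60+30) - (8×60+0)
= 1050 - 480 = 570 min
Minus break: 570 - 60 = 510 min
= 8h 30m


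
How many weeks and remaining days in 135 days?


19 weeks 2 days

Weeks: 135 ÷ 7 = 19 remainder 2


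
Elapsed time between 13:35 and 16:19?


End time in minutes: 16×60 + 19 = 979
Start time in minutes: 13×60 + 35 = 815
Difference = 979 - 815 = 164 minutes
= 2 hours 44 minutes

2h 44m


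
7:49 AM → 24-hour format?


07:49

Input: 7:49 AM
AM hour stays: 7


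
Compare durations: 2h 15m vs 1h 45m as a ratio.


Duration 1: 135 minutes
Duration 2: 105 minutes
Ratio = 135:105
GCD = 15
Simplified = 9:7
As a decimal: 9/7 ≈ 1.29

9:7 (1.29)


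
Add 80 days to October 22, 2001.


January 10, 2002

Start: October 22, 2001
Add 80 days
October 22 → November 1: 31 - 22 + 1 = 10 days (80 - 10 = 70 left)
November 1 → December 1: 30 - 1 + 1 = 30 days (70 - 30 = 40 left)
December 1 → January 1: 31 - 1 + 1 = 31 days (40 - 31 = 9 left)
January 1 + 9 = January 10, 2002


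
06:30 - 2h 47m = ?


03:43

Start: 390 minutes from midnight
Subtract: 167 minutes
Remaining: 390 - 167 = 223
Hours: 3, Minutes: 43


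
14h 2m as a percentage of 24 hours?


0.5847 (58.47%)

Total minutes: 14×60 + 2 = 842
Day = 24×60 = 1440 minutes
Fraction = 842/1440 ≈ 0.5847
As a percentage: 842/1440 × 100 ≈ 58.47%


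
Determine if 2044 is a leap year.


Rules: divisible by 4 AND (not by 100 OR by 400)
2044 ÷ 4 = 511 exactly → divisible by 4
2044 ÷ 100 = 20 remainder 44 → not divisible by 100
Divisible by 4 but not by 100 → leap year

Yes


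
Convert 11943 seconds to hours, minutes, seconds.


3h 19m 3s

Hours: 11943 ÷ 3600 = 3 remainder 1143
Minutes: 1143 ÷ 60 = 19 remainder 3
Seconds: 3


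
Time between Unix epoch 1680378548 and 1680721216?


342668 seconds (95.2 hours / 3.97 days)

Difference = 1680721216 - 1680378548 = 342668 seconds
In hours: 342668 / 3600 ≈ 95.2
In days: 342668 / 86400 ≈ 3.97


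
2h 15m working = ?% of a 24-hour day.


Time: 135 minutes
Day: 1440 minutes
Percentage = (135/1440) × 100 ≈ 9.4%

9.4%


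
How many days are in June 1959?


Month: June (month 6)
June has 30 days

30 days


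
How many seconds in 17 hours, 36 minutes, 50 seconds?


Hours: 17 × 3600 = 61200
Minutes: 36 × 60 = 2160
Seconds: 50
Total = 61200 + 2160 + 50 = 63410

63410 seconds


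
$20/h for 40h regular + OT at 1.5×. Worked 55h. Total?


$1250.00

Regular: 40h × $20 = $800.00
Overtime: 55 - 40 = 15h
OT pay: 15h × $20 × 1.5 = $450.00
Total = $800.00 + $450.00 = $1250.00


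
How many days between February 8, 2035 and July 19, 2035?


161 days

From February 8, 2035 to July 19, 2035
Rest of February 2035: 28 - 8 = 20
Full months: March 31, April 30, May 31, June 30
Days into July 2035: 19
Total = 20 + 31 + 30 + 31 + 30 + 19 = 161 days


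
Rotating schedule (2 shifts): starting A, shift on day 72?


Shifts: A, B
Start: A (index 0)
Day 72: (0 + 72 - 1) mod 2
= 71 mod 2
= 1
Index 1 → shift B

Shift B


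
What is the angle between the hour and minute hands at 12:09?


Hour hand (12 ≡ 0 on the dial): 0×30 + 9×0.5 = 4.5°
Minute hand = 9×6 = 54°
Difference = |4.5 - 54| = 49.5°

49.5°


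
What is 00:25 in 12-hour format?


12:25 AM

Hour: 0
0 → 12 AM (midnight)


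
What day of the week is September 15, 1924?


Monday

Zeller's congruence:
q=15, m=9, k=24, j=19
h = (15 + ⌊13×10/5⌋ + 24 + ⌊24/4⌋ + ⌊19/4⌋ - 2×19) mod 7
= (15 + 26 + 24 + 6 + 4 - 38) mod 7
= 37 mod 7 = 2
h=2 → Monday


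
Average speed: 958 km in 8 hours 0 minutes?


119.8 km/h

Distance: 958 km
Time: 8 hours
Speed = 958 / 8 ≈ 119.8 km/h


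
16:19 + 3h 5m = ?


19:24

Start: 979 minutes from midnight
Add: 185 minutes
Total: 1164 minutes
Hours: 1164 ÷ 60 = 19 remainder 24


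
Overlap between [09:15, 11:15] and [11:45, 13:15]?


0 minutes

Meeting A: 555-675 (in minutes from midnight)
Meeting B: 705-795
Overlap start = max(555, 705) = 705
Overlap end = min(675, 795) = 675
Overlap = max(0, 675 - 705) = 0 min


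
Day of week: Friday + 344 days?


Saturday

Start: Friday (index 4)
(4 + 344) mod 7
= 348 mod 7
= 5
Index 5 → Saturday


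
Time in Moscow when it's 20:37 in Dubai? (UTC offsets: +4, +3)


Time difference = UTC+3 - UTC+4 = -1 hours
New hour = (20 -1) mod 24
= 19 mod 24 = 19
Minutes unchanged → 19:37

19:37


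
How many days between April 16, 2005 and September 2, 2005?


139 days

From April 16, 2005 to September 2, 2005
Rest of April 2005: 30 - 16 = 14
Full months: May 31, June 30, July 31, August 31
Days into September 2005: 2
Total = 14 + 31 + 30 + 31 + 31 + 2 = 139 days


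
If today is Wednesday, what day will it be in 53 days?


Start: Wednesday (index 2)
(2 + 53) mod 7
= 55 mod 7
= 6
Index 6 → Sunday

Sunday


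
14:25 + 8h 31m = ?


22:56

Start: 865 minutes from midnight
Add: 511 minutes
Total: 1376 minutes
Hours: 1376 ÷ 60 = 22 remainder 56


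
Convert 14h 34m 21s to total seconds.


Hours: 14 × 3600 = 50400
Minutes: 34 × 60 = 2040
Seconds: 21
Total = 50400 + 2040 + 21 = 52461

52461 seconds


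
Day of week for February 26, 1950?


Sunday

Zeller's congruence:
q=26, m=14, k=49, j=19
h = (26 + ⌊13×15/5⌋ + 49 + ⌊49/4⌋ + ⌊19/4⌋ - 2×19) mod 7
= (26 + 39 + 49 + 12 + 4 - 38) mod 7
= 92 mod 7 = 1
h=1 → Sunday


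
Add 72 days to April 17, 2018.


Start: April 17, 2018
Add 72 days
April 17 → May 1: 30 - 17 + 1 = 14 days (72 - 14 = 58 left)
May 1 → June 1: 31 - 1 + 1 = 31 days (58 - 31 = 27 left)
June 1 + 27 = June 28, 2018

June 28, 2018


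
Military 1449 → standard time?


Hour: 14
14 - 12 = 2 → PM

2:49 PM


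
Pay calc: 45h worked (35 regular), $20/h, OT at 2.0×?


$1100.00

Regular: 35h × $20 = $700.00
Overtime: 45 - 35 = 10h
OT pay: 10h × $20 × 2.0 = $400.00
Total = $700.00 + $400.00 = $1100.00


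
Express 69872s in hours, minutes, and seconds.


Hours: 69872 ÷ 3600 = 19 remainder 1472
Minutes: 1472 ÷ 60 = 24 remainder 32
Seconds: 32

19h 24m 32s


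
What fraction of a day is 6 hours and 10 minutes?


Total minutes: 6×60 + 10 = 370
Day = 24×60 = 1440 minutes
Fraction = 370/1440 ≈ 0.2569
As a percentage: 370/1440 × 100 ≈ 25.69%

0.2569 (25.69%)


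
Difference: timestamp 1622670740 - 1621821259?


849481 seconds (236.0 hours / 9.83 days)

Difference = 1622670740 - 1621821259 = 849481 seconds
In hours: 849481 / 3600 ≈ 236.0
In days: 849481 / 86400 ≈ 9.83


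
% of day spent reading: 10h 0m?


Time: 600 minutes
Day: 1440 minutes
Percentage = (600/1440) × 100 ≈ 41.7%

41.7%


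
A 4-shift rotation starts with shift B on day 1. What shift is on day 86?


Shift C

Shifts: A, B, C, D
Start: B (index 1)
Day 86: (1 + 86 - 1) mod 4
= 86 mod 4
= 2
Index 2 → shift C


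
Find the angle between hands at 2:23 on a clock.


66.5°

Hour hand = 2×30 + 23×0.5 = 71.5°
Minute hand = 23×6 = 138°
Difference = |71.5 - 138| = 66.5°


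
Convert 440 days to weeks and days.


Weeks: 440 ÷ 7 = 62 remainder 6

62 weeks 6 days


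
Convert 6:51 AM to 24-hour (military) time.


Input: 6:51 AM
AM hour stays: 6

06:51


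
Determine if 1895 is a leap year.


No

Rules: divisible by 4 AND (not by 100 OR by 400)
1895 ÷ 4 = 473 remainder 3 → not divisible by 4
Not divisible by 4 → not a leap year


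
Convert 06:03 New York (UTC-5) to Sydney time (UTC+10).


21:03

Time difference = UTC+10 - UTC-5 = +15 hours
New hour = (6 + 15) mod 24
= 21 mod 24 = 21
Minutes unchanged → 21:03


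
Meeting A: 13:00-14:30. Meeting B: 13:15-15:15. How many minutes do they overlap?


75 minutes

Meeting A: 780-870 (in minutes from midnight)
Meeting B: 795-915
Overlap start = max(780, 795) = 795
Overlap end = min(870, 915) = 870
Overlap = max(0, 870 - 795) = 75 min


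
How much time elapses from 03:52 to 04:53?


End time in minutes: 4×60 + 53 = 293
Start time in minutes: 3×60 + 52 = 232
Difference = 293 - 232 = 61 minutes
= 1 hours 1 minutes

1h 1m


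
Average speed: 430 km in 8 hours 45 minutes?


Distance: 430 km
Time: 8h 45m = 525 min = 525/60 = 35/4 hours
Speed = 430 ÷ (35/4) = 430 × 4 / 35 = 1720/35 ≈ 49.1 km/h

49.1 km/h


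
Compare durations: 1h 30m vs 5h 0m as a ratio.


Duration 1: 90 minutes
Duration 2: 300 minutes
Ratio = 90:300
GCD = 30
Simplified = 3:10
As a decimal: 3/10 = 0.30

3:10 (0.30)


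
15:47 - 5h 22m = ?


Start: 947 minutes from midnight
Subtract: 322 minutes
Remaining: 947 - 322 = 625
Hours: 10, Minutes: 25

10:25


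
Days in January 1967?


31 days

Month: January (month 1)
January has 31 days


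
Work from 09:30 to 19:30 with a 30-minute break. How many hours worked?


Total time = (19×60+30) - (9×60+30)
= 1170 - 570 = 600 min
Minus break: 600 - 30 = 570 min
= 9h 30m

9h 30m (570 minutes)


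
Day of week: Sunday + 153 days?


Saturday

Start: Sunday (index 6)
(6 + 153) mod 7
= 159 mod 7
= 5
Index 5 → Saturday


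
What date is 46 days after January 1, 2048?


Start: January 1, 2048
Add 46 days
January 1 → February 1: 31 - 1 + 1 = 31 days (46 - 31 = 15 left)
February 1 + 15 = February 16, 2048

February 16, 2048


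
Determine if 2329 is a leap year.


Rules: divisible by 4 AND (not by 100 OR by 400)
2329 ÷ 4 = 582 remainder 1 → not divisible by 4
Not divisible by 4 → not a leap year

No


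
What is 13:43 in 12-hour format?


1:43 PM

Hour: 13
13 - 12 = 1 → PM


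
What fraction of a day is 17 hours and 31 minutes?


0.7299 (72.99%)

Total minutes: 17×60 + 31 = 1051
Day = 24×60 = 1440 minutes
Fraction = 1051/1440 ≈ 0.7299
As a percentage: 1051/1440 × 100 ≈ 72.99%


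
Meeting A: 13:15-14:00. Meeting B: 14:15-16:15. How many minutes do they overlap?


Meeting A: 795-840 (in minutes from midnight)
Meeting B: 855-975
Overlap start = max(795, 855) = 855
Overlap end = min(840, 975) = 840
Overlap = max(0, 840 - 855) = 0 min

0 minutes


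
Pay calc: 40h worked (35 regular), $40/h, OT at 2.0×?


Regular: 35h × $40 = $1400.00
Overtime: 40 - 35 = 5h
OT pay: 5h × $40 × 2.0 = $400.00
Total = $1400.00 + $400.00 = $1800.00

$1800.00


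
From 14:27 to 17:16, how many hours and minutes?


End time in minutes: 17×60 + 16 = 1036
Start time in minutes: 14×60 + 27 = 867
Difference = 1036 - 867 = 169 minutes
= 2 hours 49 minutes

2h 49m


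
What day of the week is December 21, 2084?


Thursday

Zeller's congruence:
q=21, m=12, k=84, j=20
h = (21 + ⌊13×13/5⌋ + 84 + ⌊84/4⌋ + ⌊20/4⌋ - 2×20) mod 7
= (21 + 33 + 84 + 21 + 5 - 40) mod 7
= 124 mod 7 = 5
h=5 → Thursday


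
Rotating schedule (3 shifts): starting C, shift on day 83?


Shifts: A, B, C
Start: C (index 2)
Day 83: (2 + 83 - 1) mod 3
= 84 mod 3
= 0
Index 0 → shift A

Shift A


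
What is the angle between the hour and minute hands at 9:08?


134.0°

Hour hand = 9×30 + 8×0.5 = 274.0°
Minute hand = 8×6 = 48°
Difference = |274.0 - 48| = 226.0°
Since > 180°: 360 - 226.0 = 134.0°


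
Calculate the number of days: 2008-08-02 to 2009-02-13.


From August 2, 2008 to February 13, 2009
Rest of August 2008: 31 - 2 = 29
Full months: September 30, October 31, November 30, December 31, January 31
Days into February 2009: 13
Total = 29 + 30 + 31 + 30 + 31 + 31 + 13 = 195 days

195 days


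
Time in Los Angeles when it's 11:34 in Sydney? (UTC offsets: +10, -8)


Time difference = UTC-8 - UTC+10 = -18 hours
New hour = (11 -18) mod 24
= -7 mod 24 = 17
Minutes unchanged → 17:34; -7 < 0 → previous day

17:34 (previous day)


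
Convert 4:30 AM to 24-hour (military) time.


04:30

Input: 4:30 AM
AM hour stays: 4


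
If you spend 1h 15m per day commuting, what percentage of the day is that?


Time: 75 minutes
Day: 1440 minutes
Percentage = (75/1440) × 100 ≈ 5.2%

5.2%


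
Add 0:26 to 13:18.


Start: 798 minutes from midnight
Add: 26 minutes
Total: 824 minutes
Hours: 824 ÷ 60 = 13 remainder 44

13:44


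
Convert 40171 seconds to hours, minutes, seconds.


11h 9m 31s

Hours: 40171 ÷ 3600 = 11 remainder 571
Minutes: 571 ÷ 60 = 9 remainder 31
Seconds: 31


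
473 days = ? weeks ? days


Weeks: 473 ÷ 7 = 67 remainder 4

67 weeks 4 days


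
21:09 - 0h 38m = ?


20:31

Start: 1269 minutes from midnight
Subtract: 38 minutes
Remaining: 1269 - 38 = 1231
Hours: 20, Minutes: 31


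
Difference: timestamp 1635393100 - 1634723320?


Difference = 1635393100 - 1634723320 = 669780 seconds
In hours: 669780 / 3600 ≈ 186.1
In days: 669780 / 86400 ≈ 7.75

669780 seconds (186.1 hours / 7.75 days)


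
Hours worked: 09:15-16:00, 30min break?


6h 15m (375 minutes)

Total time = (16×60+0) - (9×60+15)
= 960 - 555 = 405 min
Minus break: 405 - 30 = 375 min
= 6h 15m


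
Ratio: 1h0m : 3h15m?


4:13 (0.31)

Duration 1: 60 minutes
Duration 2: 195 minutes
Ratio = 60:195
GCD = 15
Simplified = 4:13
As a decimal: 4/13 ≈ 0.31


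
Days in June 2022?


Month: June (month 6)
June has 30 days

30 days


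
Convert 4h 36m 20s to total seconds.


Hours: 4 × 3600 = 14400
Minutes: 36 × 60 = 2160
Seconds: 20
Total = 14400 + 2160 + 20 = 16580

16580 seconds


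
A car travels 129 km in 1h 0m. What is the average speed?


Distance: 129 km
Time: 1 hours
Speed = 129 / 1 = 129.0 km/h

129.0 km/h


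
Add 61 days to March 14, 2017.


Start: March 14, 2017
Add 61 days
March 14 → April 1: 31 - 14 + 1 = 18 days (61 - 18 = 43 left)
April 1 → May 1: 30 - 1 + 1 = 30 days (43 - 30 = 13 left)
May 1 + 13 = May 14, 2017

May 14, 2017


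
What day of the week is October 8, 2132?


Wednesday

Zeller's congruence:
q=8, m=10, k=32, j=21
h = (8 + ⌊13×11/5⌋ + 32 + ⌊32/4⌋ + ⌊21/4⌋ - 2×21) mod 7
= (8 + 28 + 32 + 8 + 5 - 42) mod 7
= 39 mod 7 = 4
h=4 → Wednesday


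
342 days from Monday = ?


Start: Monday (index 0)
(0 + 342) mod 7
= 342 mod 7
= 6
Index 6 → Sunday

Sunday


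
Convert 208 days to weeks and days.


Weeks: 208 ÷ 7 = 29 remainder 5

29 weeks 5 days


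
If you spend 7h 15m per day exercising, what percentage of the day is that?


Time: 435 minutes
Day: 1440 minutes
Percentage = (435/1440) × 100 ≈ 30.2%

30.2%


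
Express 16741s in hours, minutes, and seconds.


Hours: 16741 ÷ 3600 = 4 remainder 2341
Minutes: 2341 ÷ 60 = 39 remainder 1
Seconds: 1

4h 39m 1s


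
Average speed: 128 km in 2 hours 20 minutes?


54.9 km/h

Distance: 128 km
Time: 2h 20m = 140 min = 140/60 = 7/3 hours
Speed = 128 ÷ (7/3) = 128 × 3 / 7 = 384/7 ≈ 54.9 km/h


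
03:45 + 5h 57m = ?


09:42

Start: 225 minutes from midnight
Add: 357 minutes
Total: 582 minutes
Hours: 582 ÷ 60 = 9 remainder 42


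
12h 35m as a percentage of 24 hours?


0.5243 (52.43%)

Total minutes: 12×60 + 35 = 755
Day = 24×60 = 1440 minutes
Fraction = 755/1440 ≈ 0.5243
As a percentage: 755/1440 × 100 ≈ 52.43%


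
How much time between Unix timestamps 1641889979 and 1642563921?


673942 seconds (187.2 hours / 7.80 days)

Difference = 1642563921 - 1641889979 = 673942 seconds
In hours: 673942 / 3600 ≈ 187.2
In days: 673942 / 86400 ≈ 7.80


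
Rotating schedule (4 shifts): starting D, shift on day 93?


Shifts: A, B, C, D
Start: D (index 3)
Day 93: (3 + 93 - 1) mod 4
= 95 mod 4
= 3
Index 3 → shift D

Shift D


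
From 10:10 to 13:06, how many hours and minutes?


End time in minutes: 13×60 + 6 = 786
Start time in minutes: 10×60 + 10 = 610
Difference = 786 - 610 = 176 minutes
= 2 hours 56 minutes

2h 56m


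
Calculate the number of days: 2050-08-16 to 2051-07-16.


334 days

From August 16, 2050 to July 16, 2051
Rest of August 2050: 31 - 16 = 15
Full months: September 30, October 31, November 30, December 31, January 31, February 2051 28, March 31, April 30, May 31, June 30
Days into July 2051: 16
Total = 15 + 30 + 31 + 30 + 31 + 31 + 28 + 31 + 30 + 31 + 30 + 16 = 334 days


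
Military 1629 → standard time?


4:29 PM

Hour: 16
16 - 12 = 4 → PM


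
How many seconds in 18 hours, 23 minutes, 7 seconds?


66187 seconds

Hours: 18 × 3600 = 64800
Minutes: 23 × 60 = 1380
Seconds: 7
Total = 64800 + 1380 + 7 = 66187


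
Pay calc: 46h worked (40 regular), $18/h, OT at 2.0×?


$936.00

Regular: 40h × $18 = $720.00
Overtime: 46 - 40 = 6h
OT pay: 6h × $18 × 2.0 = $216.00
Total = $720.00 + $216.00 = $936.00


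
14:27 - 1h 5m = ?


13:22

Start: 867 minutes from midnight
Subtract: 65 minutes
Remaining: 867 - 65 = 802
Hours: 13, Minutes: 22


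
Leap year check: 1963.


Rules: divisible by 4 AND (not by 100 OR by 400)
1963 ÷ 4 = 490 remainder 3 → not divisible by 4
Not divisible by 4 → not a leap year

No


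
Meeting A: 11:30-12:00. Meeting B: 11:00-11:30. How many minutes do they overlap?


Meeting A: 690-720 (in minutes from midnight)
Meeting B: 660-690
Overlap start = max(690, 660) = 690
Overlap end = min(720, 690) = 690
Overlap = max(0, 690 - 690) = 0 min

0 minutes


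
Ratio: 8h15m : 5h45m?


Duration 1: 495 minutes
Duration 2: 345 minutes
Ratio = 495:345
GCD = 15
Simplified = 33:23
As a decimal: 33/23 ≈ 1.43

33:23 (1.43)


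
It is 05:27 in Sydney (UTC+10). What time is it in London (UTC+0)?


Time difference = UTC+0 - UTC+10 = -10 hours
New hour = (5 -10) mod 24
= -5 mod 24 = 19
Minutes unchanged → 19:27; -5 < 0 → previous day

19:27 (previous day)


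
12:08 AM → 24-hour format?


00:08

Input: 12:08 AM
12 AM → 00 (midnight)


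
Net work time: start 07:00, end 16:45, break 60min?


Total time = (16×60+45) - (7×60+0)
= 1005 - 420 = 585 min
Minus break: 585 - 60 = 525 min
= 8h 45m

8h 45m (525 minutes)


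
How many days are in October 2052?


31 days

Month: October (month 10)
October has 31 days


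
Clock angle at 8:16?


Hour hand = 8×30 + 16×0.5 = 248.0°
Minute hand = 16×6 = 96°
Difference = |248.0 - 96| = 152.0°

152.0°


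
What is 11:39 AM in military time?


Input: 11:39 AM
AM hour stays: 11

11:39


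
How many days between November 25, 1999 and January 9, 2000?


45 days

From November 25, 1999 to January 9, 2000
Rest of November 1999: 30 - 25 = 5
Full months: December 31
Days into January 2000: 9
Total = 5 + 31 + 9 = 45 days


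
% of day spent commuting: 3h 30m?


Time: 210 minutes
Day: 1440 minutes
Percentage = (210/1440) × 100 ≈ 14.6%

14.6%


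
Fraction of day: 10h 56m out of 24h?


Total minutes: 10×60 + 56 = 656
Day = 24×60 = 1440 minutes
Fraction = 656/1440 ≈ 0.4556
As a percentage: 656/1440 × 100 ≈ 45.56%

0.4556 (45.56%)


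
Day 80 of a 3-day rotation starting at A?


Shift B

Shifts: A, B, C
Start: A (index 0)
Day 80: (0 + 80 - 1) mod 3
= 79 mod 3
= 1
Index 1 → shift B


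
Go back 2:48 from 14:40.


Start: 880 minutes from midnight
Subtract: 168 minutes
Remaining: 880 - 168 = 712
Hours: 11, Minutes: 52

11:52


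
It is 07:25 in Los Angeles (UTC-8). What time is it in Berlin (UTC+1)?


16:25

Time difference = UTC+1 - UTC-8 = +9 hours
New hour = (7 + 9) mod 24
= 16 mod 24 = 16
Minutes unchanged → 16:25


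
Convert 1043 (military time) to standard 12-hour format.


10:43 AM

Hour: 10
10 < 12 → AM


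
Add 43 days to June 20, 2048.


August 2, 2048

Start: June 20, 2048
Add 43 days
June 20 → July 1: 30 - 20 + 1 = 11 days (43 - 11 = 32 left)
July 1 → August 1: 31 - 1 + 1 = 31 days (32 - 31 = 1 left)
August 1 + 1 = August 2, 2048


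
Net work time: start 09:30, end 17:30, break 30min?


7h 30m (450 minutes)

Total time = (17×60+30) - (9×60+30)
= 1050 - 570 = 480 min
Minus break: 480 - 30 = 450 min
= 7h 30m


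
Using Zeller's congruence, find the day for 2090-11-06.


Zeller's congruence:
q=6, m=11, k=90, j=20
h = (6 + ⌊13×12/5⌋ + 90 + ⌊90/4⌋ + ⌊20/4⌋ - 2×20) mod 7
= (6 + 31 + 90 + 22 + 5 - 40) mod 7
= 114 mod 7 = 2
h=2 → Monday

Monday


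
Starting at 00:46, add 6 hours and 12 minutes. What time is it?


Start: 46 minutes from midnight
Add: 372 minutes
Total: 418 minutes
Hours: 418 ÷ 60 = 6 remainder 58

06:58


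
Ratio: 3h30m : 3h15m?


14:13 (1.08)

Duration 1: 210 minutes
Duration 2: 195 minutes
Ratio = 210:195
GCD = 15
Simplified = 14:13
As a decimal: 14/13 ≈ 1.08


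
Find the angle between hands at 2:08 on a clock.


16.0°

Hour hand = 2×30 + 8×0.5 = 64.0°
Minute hand = 8×6 = 48°
Difference = |64.0 - 48| = 16.0°


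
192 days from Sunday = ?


Start: Sunday (index 6)
(6 + 192) mod 7
= 198 mod 7
= 2
Index 2 → Wednesday

Wednesday


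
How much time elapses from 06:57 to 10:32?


3h 35m

End time in minutes: 10×60 + 32 = 632
Start time in minutes: 6×60 + 57 = 417
Difference = 632 - 417 = 215 minutes
= 3 hours 35 minutes


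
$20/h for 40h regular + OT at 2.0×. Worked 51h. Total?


$1240.00

Regular: 40h × $20 = $800.00
Overtime: 51 - 40 = 11h
OT pay: 11h × $20 × 2.0 = $440.00
Total = $800.00 + $440.00 = $1240.00


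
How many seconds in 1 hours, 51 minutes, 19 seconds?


Hours: 1 × 3600 = 3600
Minutes: 51 × 60 = 3060
Seconds: 19
Total = 3600 + 3060 + 19 = 6679

6679 seconds


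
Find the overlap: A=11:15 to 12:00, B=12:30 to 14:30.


0 minutes

Meeting A: 675-720 (in minutes from midnight)
Meeting B: 750-870
Overlap start = max(675, 750) = 750
Overlap end = min(720, 870) = 720
Overlap = max(0, 720 - 750) = 0 min


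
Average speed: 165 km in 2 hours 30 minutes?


66.0 km/h

Distance: 165 km
Time: 2h 30m = 150 min = 150/60 = 5/2 hours
Speed = 165 ÷ (5/2) = 165 × 2 / 5 = 330/5 = 66.0 km/h


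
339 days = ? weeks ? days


48 weeks 3 days

Weeks: 339 ÷ 7 = 48 remainder 3


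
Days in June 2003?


30 days

Month: June (month 6)
June has 30 days


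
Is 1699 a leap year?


Rules: divisible by 4 AND (not by 100 OR by 400)
1699 ÷ 4 = 424 remainder 3 → not divisible by 4
Not divisible by 4 → not a leap year

No


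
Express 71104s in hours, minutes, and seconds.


19h 45m 4s

Hours: 71104 ÷ 3600 = 19 remainder 2704
Minutes: 2704 ÷ 60 = 45 remainder 4
Seconds: 4


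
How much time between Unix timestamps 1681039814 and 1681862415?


822601 seconds (228.5 hours / 9.52 days)

Difference = 1681862415 - 1681039814 = 822601 seconds
In hours: 822601 / 3600 ≈ 228.5
In days: 822601 / 86400 ≈ 9.52


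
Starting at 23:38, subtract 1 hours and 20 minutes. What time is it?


Start: 1418 minutes from midnight
Subtract: 80 minutes
Remaining: 1418 - 80 = 1338
Hours: 22, Minutes: 18

22:18


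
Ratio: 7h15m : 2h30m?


29:10 (2.90)

Duration 1: 435 minutes
Duration 2: 150 minutes
Ratio = 435:150
GCD = 15
Simplified = 29:10
As a decimal: 29/10 = 2.90


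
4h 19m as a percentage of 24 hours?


Total minutes: 4×60 + 19 = 259
Day = 24×60 = 1440 minutes
Fraction = 259/1440 ≈ 0.1799
As a percentage: 259/1440 × 100 ≈ 17.99%

0.1799 (17.99%)


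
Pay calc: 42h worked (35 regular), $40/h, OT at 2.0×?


$1960.00

Regular: 35h × $40 = $1400.00
Overtime: 42 - 35 = 7h
OT pay: 7h × $40 × 2.0 = $560.00
Total = $1400.00 + $560.00 = $1960.00


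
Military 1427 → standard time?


Hour: 14
14 - 12 = 2 → PM

2:27 PM


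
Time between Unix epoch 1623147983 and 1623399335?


251352 seconds (69.8 hours / 2.91 days)

Difference = 1623399335 - 1623147983 = 251352 seconds
In hours: 251352 / 3600 ≈ 69.8
In days: 251352 / 86400 ≈ 2.91


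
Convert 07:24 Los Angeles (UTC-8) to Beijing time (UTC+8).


Time difference = UTC+8 - UTC-8 = +16 hours
New hour = (7 + 16) mod 24
= 23 mod 24 = 23
Minutes unchanged → 23:24

23:24


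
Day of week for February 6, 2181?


Tuesday

Zeller's congruence:
q=6, m=14, k=80, j=21
h = (6 + ⌊13×15/5⌋ + 80 + ⌊80/4⌋ + ⌊21/4⌋ - 2×21) mod 7
= (6 + 39 + 80 + 20 + 5 - 42) mod 7
= 108 mod 7 = 3
h=3 → Tuesday


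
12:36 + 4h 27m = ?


17:03

Start: 756 minutes from midnight
Add: 267 minutes
Total: 1023 minutes
Hours: 1023 ÷ 60 = 17 remainder 3


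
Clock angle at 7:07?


171.5°

Hour hand = 7×30 + 7×0.5 = 213.5°
Minute hand = 7×6 = 42°
Difference = |213.5 - 42| = 171.5°


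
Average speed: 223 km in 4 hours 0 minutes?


Distance: 223 km
Time: 4 hours
Speed = 223 / 4 ≈ 55.8 km/h

55.8 km/h


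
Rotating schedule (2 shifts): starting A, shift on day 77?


Shifts: A, B
Start: A (index 0)
Day 77: (0 + 77 - 1) mod 2
= 76 mod 2
= 0
Index 0 → shift A

Shift A


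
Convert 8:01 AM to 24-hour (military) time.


Input: 8:01 AM
AM hour stays: 8

08:01


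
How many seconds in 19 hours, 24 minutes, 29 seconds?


69869 seconds

Hours: 19 × 3600 = 68400
Minutes: 24 × 60 = 1440
Seconds: 29
Total = 68400 + 1440 + 29 = 69869


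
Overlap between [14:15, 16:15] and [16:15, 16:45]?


Meeting A: 855-975 (in minutes from midnight)
Meeting B: 975-1005
Overlap start = max(855, 975) = 975
Overlap end = min(975, 1005) = 975
Overlap = max(0, 975 - 975) = 0 min

0 minutes


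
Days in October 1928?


31 days

Month: October (month 10)
October has 31 days


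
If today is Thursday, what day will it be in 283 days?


Start: Thursday (index 3)
(3 + 283) mod 7
= 286 mod 7
= 6
Index 6 → Sunday

Sunday


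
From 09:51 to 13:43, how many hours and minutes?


End time in minutes: 13×60 + 43 = 823
Start time in minutes: 9×60 + 51 = 591
Difference = 823 - 591 = 232 minutes
= 3 hours 52 minutes

3h 52m


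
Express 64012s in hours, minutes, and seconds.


Hours: 64012 ÷ 3600 = 17 remainder 2812
Minutes: 2812 ÷ 60 = 46 remainder 52
Seconds: 52

17h 46m 52s


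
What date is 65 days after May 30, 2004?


Start: May 30, 2004
Add 65 days
May 30 → June 1: 31 - 30 + 1 = 2 days (65 - 2 = 63 left)
June 1 → July 1: 30 - 1 + 1 = 30 days (63 - 30 = 33 left)
July 1 → August 1: 31 - 1 + 1 = 31 days (33 - 31 = 2 left)
August 1 + 2 = August 3, 2004

August 3, 2004


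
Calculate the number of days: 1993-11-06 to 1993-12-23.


47 days

From November 6, 1993 to December 23, 1993
Rest of November 1993: 30 - 6 = 24
Days into December 1993: 23
Total = 24 + 23 = 47 days


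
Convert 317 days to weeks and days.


Weeks: 317 ÷ 7 = 45 remainder 2

45 weeks 2 days


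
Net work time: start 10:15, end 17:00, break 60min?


5h 45m (345 minutes)

Total time = (17×60+0) - (10×60+15)
= 1020 - 615 = 405 min
Minus break: 405 - 60 = 345 min
= 5h 45m


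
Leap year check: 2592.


Rules: divisible by 4 AND (not by 100 OR by 400)
2592 ÷ 4 = 648 exactly → divisible by 4
2592 ÷ 100 = 25 remainder 92 → not divisible by 100
Divisible by 4 but not by 100 → leap year

Yes


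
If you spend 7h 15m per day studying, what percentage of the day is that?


Time: 435 minutes
Day: 1440 minutes
Percentage = (435/1440) × 100 ≈ 30.2%

30.2%


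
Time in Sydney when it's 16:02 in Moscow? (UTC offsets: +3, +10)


23:02

Time difference = UTC+10 - UTC+3 = +7 hours
New hour = (16 + 7) mod 24
= 23 mod 24 = 23
Minutes unchanged → 23:02


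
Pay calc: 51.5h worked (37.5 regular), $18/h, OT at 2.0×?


$1179.00

Regular: 37.5h × $18 = $675.00
Overtime: 51.5 - 37.5 = 14.0h
OT pay: 14.0h × $18 × 2.0 = $504.00
Total = $675.00 + $504.00 = $1179.00


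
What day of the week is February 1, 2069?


Friday

Zeller's congruence:
q=1, m=14, k=68, j=20
h = (1 + ⌊13×15/5⌋ + 68 + ⌊68/4⌋ + ⌊20/4⌋ - 2×20) mod 7
= (1 + 39 + 68 + 17 + 5 - 40) mod 7
= 90 mod 7 = 6
h=6 → Friday


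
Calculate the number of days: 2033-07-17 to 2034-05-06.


293 days

From July 17, 2033 to May 6, 2034
Rest of July 2033: 31 - 17 = 14
Full months: August 31, September 30, October 31, November 30, December 31, January 31, February 2034 28, March 31, April 30
Days into May 2034: 6
Total = 14 + 31 + 30 + 31 + 30 + 31 + 31 + 28 + 31 + 30 + 6 = 293 days


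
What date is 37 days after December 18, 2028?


Start: December 18, 2028
Add 37 days
December 18 → January 1: 31 - 18 + 1 = 14 days (37 - 14 = 23 left)
January 1 + 23 = January 24, 2029

January 24, 2029


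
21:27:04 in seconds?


77224 seconds

Hours: 21 × 3600 = 75600
Minutes: 27 × 60 = 1620
Seconds: 4
Total = 75600 + 1620 + 4 = 77224


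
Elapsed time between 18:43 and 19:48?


1h 5m

End time in minutes: 19×60 + 48 = 1188
Start time in minutes: 18×60 + 43 = 1123
Difference = 1188 - 1123 = 65 minutes
= 1 hours 5 minutes


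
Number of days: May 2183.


31 days

Month: May (month 5)
May has 31 days


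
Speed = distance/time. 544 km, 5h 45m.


94.6 km/h

Distance: 544 km
Time: 5h 45m = 345 min = 345/60 = 23/4 hours
Speed = 544 ÷ (23/4) = 544 × 4 / 23 = 2176/23 ≈ 94.6 km/h


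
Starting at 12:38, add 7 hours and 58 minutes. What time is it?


20:36

Start: 758 minutes from midnight
Add: 478 minutes
Total: 1236 minutes
Hours: 1236 ÷ 60 = 20 remainder 36


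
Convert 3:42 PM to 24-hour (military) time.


Input: 3:42 PM
PM: 3 + 12 = 15

15:42


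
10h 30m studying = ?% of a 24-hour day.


Time: 630 minutes
Day: 1440 minutes
Percentage = (630/1440) × 100 ≈ 43.8%

43.8%


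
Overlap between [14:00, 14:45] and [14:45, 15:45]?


0 minutes

Meeting A: 840-885 (in minutes from midnight)
Meeting B: 885-945
Overlap start = max(840, 885) = 885
Overlap end = min(885, 945) = 885
Overlap = max(0, 885 - 885) = 0 min


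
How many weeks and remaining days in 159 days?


22 weeks 5 days

Weeks: 159 ÷ 7 = 22 remainder 5


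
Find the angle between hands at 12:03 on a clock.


16.5°

Hour hand (12 ≡ 0 on the dial): 0×30 + 3×0.5 = 1.5°
Minute hand = 3×6 = 18°
Difference = |1.5 - 18| = 16.5°


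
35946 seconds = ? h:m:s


Hours: 35946 ÷ 3600 = 9 remainder 3546
Minutes: 3546 ÷ 60 = 59 remainder 6
Seconds: 6

9h 59m 6s


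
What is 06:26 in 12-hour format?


6:26 AM

Hour: 6
6 < 12 → AM


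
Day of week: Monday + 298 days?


Start: Monday (index 0)
(0 + 298) mod 7
= 298 mod 7
= 4
Index 4 → Friday

Friday


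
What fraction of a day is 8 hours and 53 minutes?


Total minutes: 8×60 + 53 = 533
Day = 24×60 = 1440 minutes
Fraction = 533/1440 ≈ 0.3701
As a percentage: 533/1440 × 100 ≈ 37.01%

0.3701 (37.01%)


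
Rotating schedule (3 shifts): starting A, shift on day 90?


Shifts: A, B, C
Start: A (index 0)
Day 90: (0 + 90 - 1) mod 3
= 89 mod 3
= 2
Index 2 → shift C

Shift C


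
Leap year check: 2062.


No

Rules: divisible by 4 AND (not by 100 OR by 400)
2062 ÷ 4 = 515 remainder 2 → not divisible by 4
Not divisible by 4 → not a leap year


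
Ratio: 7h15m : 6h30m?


29:26 (1.12)

Duration 1: 435 minutes
Duration 2: 390 minutes
Ratio = 435:390
GCD = 15
Simplified = 29:26
As a decimal: 29/26 ≈ 1.12


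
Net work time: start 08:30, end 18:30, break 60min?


9h 0m (540 minutes)

Total time = (18×60+30) - (8×60+30)
= 1110 - 510 = 600 min
Minus break: 600 - 60 = 540 min
= 9h 0m


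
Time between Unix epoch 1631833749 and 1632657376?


Difference = 1632657376 - 1631833749 = 823627 seconds
In hours: 823627 / 3600 ≈ 228.8
In days: 823627 / 86400 ≈ 9.53

823627 seconds (228.8 hours / 9.53 days)


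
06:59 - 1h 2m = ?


05:57

Start: 419 minutes from midnight
Subtract: 62 minutes
Remaining: 419 - 62 = 357
Hours: 5, Minutes: 57


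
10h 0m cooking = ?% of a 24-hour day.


41.7%

Time: 600 minutes
Day: 1440 minutes
Percentage = (600/1440) × 100 ≈ 41.7%


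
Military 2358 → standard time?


11:58 PM

Hour: 23
23 - 12 = 11 → PM


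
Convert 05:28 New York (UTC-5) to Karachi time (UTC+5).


15:28

Time difference = UTC+5 - UTC-5 = +10 hours
New hour = (5 + 10) mod 24
= 15 mod 24 = 15
Minutes unchanged → 15:28


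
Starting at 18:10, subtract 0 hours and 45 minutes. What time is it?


17:25

Start: 1090 minutes from midnight
Subtract: 45 minutes
Remaining: 1090 - 45 = 1045
Hours: 17, Minutes: 25


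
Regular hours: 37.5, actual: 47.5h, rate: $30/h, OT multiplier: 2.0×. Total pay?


Regular: 37.5h × $30 = $1125.00
Overtime: 47.5 - 37.5 = 10.0h
OT pay: 10.0h × $30 × 2.0 = $600.00
Total = $1125.00 + $600.00 = $1725.00

$1725.00


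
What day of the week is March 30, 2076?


Monday

Zeller's congruence:
q=30, m=3, k=76, j=20
h = (30 + ⌊13×4/5⌋ + 76 + ⌊76/4⌋ + ⌊20/4⌋ - 2×20) mod 7
= (30 + 10 + 76 + 19 + 5 - 40) mod 7
= 100 mod 7 = 2
h=2 → Monday


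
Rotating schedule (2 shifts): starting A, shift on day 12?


Shift B

Shifts: A, B
Start: A (index 0)
Day 12: (0 + 12 - 1) mod 2
= 11 mod 2
= 1
Index 1 → shift B


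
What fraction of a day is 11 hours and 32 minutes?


Total minutes: 11×60 + 32 = 692
Day = 24×60 = 1440 minutes
Fraction = 692/1440 ≈ 0.4806
As a percentage: 692/1440 × 100 ≈ 48.06%

0.4806 (48.06%)


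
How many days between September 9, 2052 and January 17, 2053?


From September 9, 2052 to January 17, 2053
Rest of September 2052: 30 - 9 = 21
Full months: October 31, November 30, December 31
Days into January 2053: 17
Total = 21 + 31 + 30 + 31 + 17 = 130 days

130 days


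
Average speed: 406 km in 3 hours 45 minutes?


108.3 km/h

Distance: 406 km
Time: 3h 45m = 225 min = 225/60 = 15/4 hours
Speed = 406 ÷ (15/4) = 406 × 4 / 15 = 1624/15 ≈ 108.3 km/h


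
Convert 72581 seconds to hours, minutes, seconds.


20h 9m 41s

Hours: 72581 ÷ 3600 = 20 remainder 581
Minutes: 581 ÷ 60 = 9 remainder 41
Seconds: 41


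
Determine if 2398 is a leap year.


No

Rules: divisible by 4 AND (not by 100 OR by 400)
2398 ÷ 4 = 599 remainder 2 → not divisible by 4
Not divisible by 4 → not a leap year


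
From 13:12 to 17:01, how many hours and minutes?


End time in minutes: 17×60 + 1 = 1021
Start time in minutes: 13×60 + 12 = 792
Difference = 1021 - 792 = 229 minutes
= 3 hours 49 minutes

3h 49m


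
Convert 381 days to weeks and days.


54 weeks 3 days

Weeks: 381 ÷ 7 = 54 remainder 3


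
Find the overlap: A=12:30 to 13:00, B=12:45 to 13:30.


Meeting A: 750-780 (in minutes from midnight)
Meeting B: 765-810
Overlap start = max(750, 765) = 765
Overlap end = min(780, 810) = 780
Overlap = max(0, 780 - 765) = 15 min

15 minutes


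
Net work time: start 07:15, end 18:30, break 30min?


10h 45m (645 minutes)

Total time = (18×60+30) - (7×60+15)
= 1110 - 435 = 675 min
Minus break: 675 - 30 = 645 min
= 10h 45m


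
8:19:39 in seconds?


Hours: 8 × 3600 = 28800
Minutes: 19 × 60 = 1140
Seconds: 39
Total = 28800 + 1140 + 39 = 29979

29979 seconds


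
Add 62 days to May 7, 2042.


Start: May 7, 2042
Add 62 days
May 7 → June 1: 31 - 7 + 1 = 25 days (62 - 25 = 37 left)
June 1 → July 1: 30 - 1 + 1 = 30 days (37 - 30 = 7 left)
July 1 + 7 = July 8, 2042

July 8, 2042


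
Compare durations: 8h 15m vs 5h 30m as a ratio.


Duration 1: 495 minutes
Duration 2: 330 minutes
Ratio = 495:330
GCD = 165
Simplified = 3:2
As a decimal: 3/2 = 1.50

3:2 (1.50)


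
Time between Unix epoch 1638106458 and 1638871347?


Difference = 1638871347 - 1638106458 = 764889 seconds
In hours: 764889 / 3600 ≈ 212.5
In days: 764889 / 86400 ≈ 8.85

764889 seconds (212.5 hours / 8.85 days)


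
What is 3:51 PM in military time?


15:51

Input: 3:51 PM
PM: 3 + 12 = 15


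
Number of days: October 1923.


31 days

Month: October (month 10)
October has 31 days


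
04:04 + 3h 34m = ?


Start: 244 minutes from midnight
Add: 214 minutes
Total: 458 minutes
Hours: 458 ÷ 60 = 7 remainder 38

07:38


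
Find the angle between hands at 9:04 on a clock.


112.0°

Hour hand = 9×30 + 4×0.5 = 272.0°
Minute hand = 4×6 = 24°
Difference = |272.0 - 24| = 248.0°
Since > 180°: 360 - 248.0 = 112.0°


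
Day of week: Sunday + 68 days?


Friday

Start: Sunday (index 6)
(6 + 68) mod 7
= 74 mod 7
= 4
Index 4 → Friday


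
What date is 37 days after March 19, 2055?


Start: March 19, 2055
Add 37 days
March 19 → April 1: 31 - 19 + 1 = 13 days (37 - 13 = 24 left)
April 1 + 24 = April 25, 2055

April 25, 2055


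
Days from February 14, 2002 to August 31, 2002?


198 days

From February 14, 2002 to August 31, 2002
Rest of February 2002: 28 - 14 = 14
Full months: March 31, April 30, May 31, June 30, July 31
Days into August 2002: 31
Total = 14 + 31 + 30 + 31 + 30 + 31 + 31 = 198 days


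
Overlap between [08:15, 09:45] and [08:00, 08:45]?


30 minutes

Meeting A: 495-585 (in minutes from midnight)
Meeting B: 480-525
Overlap start = max(495, 480) = 495
Overlap end = min(585, 525) = 525
Overlap = max(0, 525 - 495) = 30 min


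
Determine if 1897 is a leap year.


No

Rules: divisible by 4 AND (not by 100 OR by 400)
1897 ÷ 4 = 474 remainder 1 → not divisible by 4
Not divisible by 4 → not a leap year


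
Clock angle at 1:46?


Hour hand = 1×30 + 46×0.5 = 53.0°
Minute hand = 46×6 = 276°
Difference = |53.0 - 276| = 223.0°
Since > 180°: 360 - 223.0 = 137.0°

137.0°


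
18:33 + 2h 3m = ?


20:36

Start: 1113 minutes from midnight
Add: 123 minutes
Total: 1236 minutes
Hours: 1236 ÷ 60 = 20 remainder 36


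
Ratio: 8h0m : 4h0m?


2:1 (2.00)

Duration 1: 480 minutes
Duration 2: 240 minutes
Ratio = 480:240
GCD = 240
Simplified = 2:1
As a decimal: 2/1 = 2.00


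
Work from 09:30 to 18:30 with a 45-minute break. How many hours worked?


Total time = (18×60+30) - (9×60+30)
= 1110 - 570 = 540 min
Minus break: 540 - 45 = 495 min
= 8h 15m

8h 15m (495 minutes)


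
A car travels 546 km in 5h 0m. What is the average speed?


Distance: 546 km
Time: 5 hours
Speed = 546 / 5 = 109.2 km/h

109.2 km/h


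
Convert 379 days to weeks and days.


54 weeks 1 days

Weeks: 379 ÷ 7 = 54 remainder 1


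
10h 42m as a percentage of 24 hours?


0.4458 (44.58%)

Total minutes: 10×60 + 42 = 642
Day = 24×60 = 1440 minutes
Fraction = 642/1440 ≈ 0.4458
As a percentage: 642/1440 × 100 ≈ 44.58%


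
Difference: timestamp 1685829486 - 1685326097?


Difference = 1685829486 - 1685326097 = 503389 seconds
In hours: 503389 / 3600 ≈ 139.8
In days: 503389 / 86400 ≈ 5.83

503389 seconds (139.8 hours / 5.83 days)


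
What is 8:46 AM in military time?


08:46

Input: 8:46 AM
AM hour stays: 8


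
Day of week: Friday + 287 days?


Start: Friday (index 4)
(4 + 287) mod 7
= 291 mod 7
= 4
Index 4 → Friday

Friday


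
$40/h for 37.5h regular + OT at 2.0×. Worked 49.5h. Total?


Regular: 37.5h × $40 = $1500.00
Overtime: 49.5 - 37.5 = 12.0h
OT pay: 12.0h × $40 × 2.0 = $960.00
Total = $1500.00 + $960.00 = $2460.00

$2460.00


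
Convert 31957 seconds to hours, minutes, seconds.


8h 52m 37s

Hours: 31957 ÷ 3600 = 8 remainder 3157
Minutes: 3157 ÷ 60 = 52 remainder 37
Seconds: 37


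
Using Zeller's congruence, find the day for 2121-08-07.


Zeller's congruence:
q=7, m=8, k=21, j=21
h = (7 + ⌊13×9/5⌋ + 21 + ⌊21/4⌋ + ⌊21/4⌋ - 2×21) mod 7
= (7 + 23 + 21 + 5 + 5 - 42) mod 7
= 19 mod 7 = 5
h=5 → Thursday

Thursday


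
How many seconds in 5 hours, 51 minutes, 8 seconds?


Hours: 5 × 3600 = 18000
Minutes: 51 × 60 = 3060
Seconds: 8
Total = 18000 + 3060 + 8 = 21068

21068 seconds


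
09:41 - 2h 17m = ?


07:24

Start: 581 minutes from midnight
Subtract: 137 minutes
Remaining: 581 - 137 = 444
Hours: 7, Minutes: 24
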